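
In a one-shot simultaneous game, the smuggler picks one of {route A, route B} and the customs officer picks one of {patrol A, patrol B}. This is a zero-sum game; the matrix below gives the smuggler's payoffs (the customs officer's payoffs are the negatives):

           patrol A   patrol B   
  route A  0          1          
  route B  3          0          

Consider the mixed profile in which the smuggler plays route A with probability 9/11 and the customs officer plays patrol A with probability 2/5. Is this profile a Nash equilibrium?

Given the smuggler's mix p = 9/11, the customs officer's payoff from patrol A is -6/11 but from patrol B is -9/11. The customs officer strictly prefers patrol A, so the customs officer would not mix.
So the proposed profile is not a Nash equilibrium.

No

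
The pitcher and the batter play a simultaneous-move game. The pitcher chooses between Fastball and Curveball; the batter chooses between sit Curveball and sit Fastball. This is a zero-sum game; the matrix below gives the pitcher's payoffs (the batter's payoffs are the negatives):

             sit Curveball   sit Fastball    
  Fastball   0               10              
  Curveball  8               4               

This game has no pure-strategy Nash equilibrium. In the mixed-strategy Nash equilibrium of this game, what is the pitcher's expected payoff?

40/7

The pitcher's indifference between Fastball and Curveball determines the batter's mixing probability q:
  the pitcher's payoff to Fastball: q·0 + (1−q)·10 = -10q + 10
  the pitcher's payoff to Curveball: q·8 + (1−q)·4 = 4q + 4
  -10q + 10 = 4q + 4  ⇒  -14q = -6  ⇒  q = 3/7.
At equilibrium the pitcher is indifferent across rows, so the pitcher's payoff equals the payoff from Fastball: (3/7)·0 + (4/7)·10 = 40/7.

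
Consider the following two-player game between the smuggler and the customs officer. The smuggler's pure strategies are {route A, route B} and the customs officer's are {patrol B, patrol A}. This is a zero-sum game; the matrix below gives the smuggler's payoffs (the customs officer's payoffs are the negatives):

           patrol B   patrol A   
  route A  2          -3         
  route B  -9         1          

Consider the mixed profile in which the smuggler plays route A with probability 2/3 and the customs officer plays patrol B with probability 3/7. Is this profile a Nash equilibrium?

No

Given the customs officer's mix q = 3/7, the smuggler's payoff from route A is -6/7 but from route B is -23/7. The smuggler strictly prefers route A, so the smuggler would not mix.
So the proposed profile is not a Nash equilibrium.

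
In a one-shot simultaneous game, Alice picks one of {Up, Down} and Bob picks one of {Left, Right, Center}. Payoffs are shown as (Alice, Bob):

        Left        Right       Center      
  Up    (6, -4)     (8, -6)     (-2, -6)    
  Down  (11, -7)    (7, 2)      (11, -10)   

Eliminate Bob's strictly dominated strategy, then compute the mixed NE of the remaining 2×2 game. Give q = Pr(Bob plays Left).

q = 1/6

Bob's strategy Center is strictly dominated by Left: -4 > -6 and -7 > -10. Eliminate Center.
Bob's mix must leave Alice indifferent between Up and Down.
  Alice's payoff from Up: q·6 + (1−q)·8 = -2q + 8
  Alice's payoff from Down: q·11 + (1−q)·7 = 4q + 7
  -2q + 8 = 4q + 7  ⇒  -6q = -1  ⇒  q = 1/6.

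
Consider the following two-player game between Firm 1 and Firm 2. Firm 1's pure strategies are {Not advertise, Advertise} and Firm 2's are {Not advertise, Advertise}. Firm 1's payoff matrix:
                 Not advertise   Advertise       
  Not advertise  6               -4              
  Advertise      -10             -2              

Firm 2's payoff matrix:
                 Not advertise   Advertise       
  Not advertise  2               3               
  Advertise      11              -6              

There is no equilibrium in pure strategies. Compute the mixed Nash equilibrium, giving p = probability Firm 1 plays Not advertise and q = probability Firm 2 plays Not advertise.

p = 17/18, q = 1/9

For Firm 2 to be willing to mix, Firm 2 must be indifferent between Not advertise and Advertise, which pins down Firm 1's mix.
  Firm 2's expected payoff from Not advertise: p·2 + (1−p)·11 = -9p + 11
  Firm 2's expected payoff from Advertise: p·3 + (1−p)·(-6) = 9p - 6
  -9p + 11 = 9p - 6  ⇒  -18p = -17  ⇒  p = 17/18.
In a mixed equilibrium Firm 1 is indifferent between Not advertise and Advertise; this condition fixes q.
  Firm 1's payoff to Not advertise: q·6 + (1−q)·(-4) = 10q - 4
  Firm 1's payoff to Advertise: q·(-10) + (1−q)·(-2) = -8q - 2
  10q - 4 = -8q - 2  ⇒  18q = 2  ⇒  q = 1/9.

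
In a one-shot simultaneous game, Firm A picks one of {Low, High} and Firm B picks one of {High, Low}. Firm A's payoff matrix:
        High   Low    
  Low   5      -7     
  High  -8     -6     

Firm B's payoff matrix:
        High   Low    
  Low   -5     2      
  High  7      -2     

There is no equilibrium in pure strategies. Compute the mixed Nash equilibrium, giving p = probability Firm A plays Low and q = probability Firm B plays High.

Set Firm B's expected payoff from High equal to that from Low:
  Firm B's payoff to High: p·(-5) + (1−p)·7 = -12p + 7
  Firm B's payoff to Low: p·2 + (1−p)·(-2) = 4p - 2
  -12p + 7 = 4p - 2  ⇒  -16p = -9  ⇒  p = 9/16.
In a mixed equilibrium Firm A is indifferent between Low and High; this condition fixes q.
  Firm A's payoff from Low: q·5 + (1−q)·(-7) = 12q - 7
  Firm A's payoff from High: q·(-8) + (1−q)·(-6) = -2q - 6
  12q - 7 = -2q - 6  ⇒  14q = 1  ⇒  q = 1/14.

p = 9/16, q = 1/14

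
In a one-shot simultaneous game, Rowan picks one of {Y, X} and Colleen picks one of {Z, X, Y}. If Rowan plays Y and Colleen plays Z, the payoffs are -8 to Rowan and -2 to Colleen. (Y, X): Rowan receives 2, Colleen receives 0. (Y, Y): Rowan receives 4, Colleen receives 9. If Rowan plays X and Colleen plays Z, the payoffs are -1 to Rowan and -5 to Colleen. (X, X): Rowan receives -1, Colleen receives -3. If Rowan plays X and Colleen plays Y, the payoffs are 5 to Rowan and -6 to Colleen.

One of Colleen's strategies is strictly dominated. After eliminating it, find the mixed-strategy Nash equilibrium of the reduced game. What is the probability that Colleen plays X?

Colleen's strategy Z is strictly dominated by X: 0 > -2 and -3 > -5. Eliminate Z.
In a mixed equilibrium Rowan is indifferent between Y and X; this condition fixes q.
  Rowan's payoff from Y: q·2 + (1−q)·4 = -2q + 4
  Rowan's payoff from X: q·(-1) + (1−q)·5 = -6q + 5
  -2q + 4 = -6q + 5  ⇒  4q = 1  ⇒  q = 1/4.

q = 1/4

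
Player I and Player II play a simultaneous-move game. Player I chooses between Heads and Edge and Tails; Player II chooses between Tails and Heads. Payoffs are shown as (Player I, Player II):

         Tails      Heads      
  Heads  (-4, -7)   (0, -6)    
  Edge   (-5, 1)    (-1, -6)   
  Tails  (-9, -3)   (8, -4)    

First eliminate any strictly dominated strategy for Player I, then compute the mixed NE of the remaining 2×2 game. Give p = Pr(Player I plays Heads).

p = 1/2

Player I's strategy Edge is strictly dominated by Heads: -4 > -5 and 0 > -1. Eliminate Edge.
Set Player II's expected payoff from Tails equal to that from Heads:
  Player II's payoff to Tails: p·(-7) + (1−p)·(-3) = -4p - 3
  Player II's payoff to Heads: p·(-6) + (1−p)·(-4) = -2p - 4
  -4p - 3 = -2p - 4  ⇒  -2p = -1  ⇒  p = 1/2.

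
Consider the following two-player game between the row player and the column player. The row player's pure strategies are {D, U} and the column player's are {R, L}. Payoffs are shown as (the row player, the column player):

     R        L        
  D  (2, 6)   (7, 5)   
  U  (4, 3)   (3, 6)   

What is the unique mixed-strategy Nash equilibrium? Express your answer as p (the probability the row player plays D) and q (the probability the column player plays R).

p = 3/4, q = 2/3

Set the column player's expected payoff from R equal to that from L:
  the column player's expected payoff from R: p·6 + (1−p)·3 = 3p + 3
  the column player's expected payoff from L: p·5 + (1−p)·6 = -p + 6
  3p + 3 = -p + 6  ⇒  4p = 3  ⇒  p = 3/4.
Set the row player's expected payoff from D equal to that from U:
  the row player's payoff to D: q·2 + (1−q)·7 = -5q + 7
  the row player's payoff to U: q·4 + (1−q)·3 = q + 3
  -5q + 7 = q + 3  ⇒  -6q = -4  ⇒  q = 2/3.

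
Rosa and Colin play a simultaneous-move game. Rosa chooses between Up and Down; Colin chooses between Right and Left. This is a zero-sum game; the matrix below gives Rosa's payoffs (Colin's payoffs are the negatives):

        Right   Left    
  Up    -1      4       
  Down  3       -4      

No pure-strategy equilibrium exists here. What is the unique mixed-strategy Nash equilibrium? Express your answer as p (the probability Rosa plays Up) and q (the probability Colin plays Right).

p = 7/12, q = 2/3

Rosa's mix must leave Colin indifferent between Right and Left.
  Colin's payoff to Right: p·1 + (1−p)·(-3) = 4p - 3
  Colin's payoff to Left: p·(-4) + (1−p)·4 = -8p + 4
  4p - 3 = -8p + 4  ⇒  12p = 7  ⇒  p = 7/12.
For Rosa to be willing to mix, Rosa must be indifferent between Up and Down, which pins down Colin's mix.
  Rosa's payoff to Up: q·(-1) + (1−q)·4 = -5q + 4
  Rosa's payoff to Down: q·3 + (1−q)·(-4) = 7q - 4
  -5q + 4 = 7q - 4  ⇒  -12q = -8  ⇒  q = 2/3.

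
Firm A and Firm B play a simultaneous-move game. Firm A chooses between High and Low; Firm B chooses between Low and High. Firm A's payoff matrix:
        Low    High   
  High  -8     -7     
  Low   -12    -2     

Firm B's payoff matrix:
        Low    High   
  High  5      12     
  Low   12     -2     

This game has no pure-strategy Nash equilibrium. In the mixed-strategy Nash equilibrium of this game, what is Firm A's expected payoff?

Firm A's indifference between High and Low determines Firm B's mixing probability q:
  Firm A's payoff to High: q·(-8) + (1−q)·(-7) = -q - 7
  Firm A's payoff to Low: q·(-12) + (1−q)·(-2) = -10q - 2
  -q - 7 = -10q - 2  ⇒  9q = 5  ⇒  q = 5/9.
At equilibrium Firm A is indifferent across rows, so Firm A's payoff equals the payoff from High: (5/9)·(-8) + (4/9)·(-7) = -68/9.

-68/9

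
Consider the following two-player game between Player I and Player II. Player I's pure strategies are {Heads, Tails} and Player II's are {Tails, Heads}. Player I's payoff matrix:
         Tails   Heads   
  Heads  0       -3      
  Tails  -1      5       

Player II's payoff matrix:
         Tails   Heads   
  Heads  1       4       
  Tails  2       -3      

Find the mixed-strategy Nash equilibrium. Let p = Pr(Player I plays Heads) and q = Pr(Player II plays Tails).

In a mixed equilibrium Player II is indifferent between Tails and Heads; this condition fixes p.
  Player II's expected payoff from Tails: p·1 + (1−p)·2 = -p + 2
  Player II's expected payoff from Heads: p·4 + (1−p)·(-3) = 7p - 3
  -p + 2 = 7p - 3  ⇒  -8p = -5  ⇒  p = 5/8.
In a mixed equilibrium Player I is indifferent between Heads and Tails; this condition fixes q.
  Player I's payoff from Heads: q·0 + (1−q)·(-3) = 3q - 3
  Player I's payoff from Tails: q·(-1) + (1−q)·5 = -6q + 5
  3q - 3 = -6q + 5  ⇒  9q = 8  ⇒  q = 8/9.

p = 5/8, q = 8/9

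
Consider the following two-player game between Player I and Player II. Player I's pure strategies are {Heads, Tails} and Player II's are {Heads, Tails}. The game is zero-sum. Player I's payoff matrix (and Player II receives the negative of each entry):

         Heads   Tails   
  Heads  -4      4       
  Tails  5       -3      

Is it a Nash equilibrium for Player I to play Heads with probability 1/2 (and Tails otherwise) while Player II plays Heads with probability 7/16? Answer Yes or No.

Check Player II's indifference given Player I's mix p = 1/2:
  payoff from Heads = -1/2; payoff from Tails = -1/2 — equal.
Check Player I's indifference given Player II's mix q = 7/16:
  payoff from Heads = 1/2; payoff from Tails = 1/2 — equal.
Both players are indifferent, so neither can profitably deviate.

Yes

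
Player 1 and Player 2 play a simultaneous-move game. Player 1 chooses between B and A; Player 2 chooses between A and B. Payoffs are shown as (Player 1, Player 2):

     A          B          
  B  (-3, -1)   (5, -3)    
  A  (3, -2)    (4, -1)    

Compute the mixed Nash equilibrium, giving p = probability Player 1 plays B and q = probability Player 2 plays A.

p = 1/3, q = 1/7

In a mixed equilibrium Player 2 is indifferent between A and B; this condition fixes p.
  Player 2's expected payoff from A: p·(-1) + (1−p)·(-2) = p - 2
  Player 2's expected payoff from B: p·(-3) + (1−p)·(-1) = -2p - 1
  p - 2 = -2p - 1  ⇒  3p = 1  ⇒  p = 1/3.
For Player 1 to be willing to mix, Player 1 must be indifferent between B and A, which pins down Player 2's mix.
  Player 1's payoff to B: q·(-3) + (1−q)·5 = -8q + 5
  Player 1's payoff to A: q·3 + (1−q)·4 = -q + 4
  -8q + 5 = -q + 4  ⇒  -7q = -1  ⇒  q = 1/7.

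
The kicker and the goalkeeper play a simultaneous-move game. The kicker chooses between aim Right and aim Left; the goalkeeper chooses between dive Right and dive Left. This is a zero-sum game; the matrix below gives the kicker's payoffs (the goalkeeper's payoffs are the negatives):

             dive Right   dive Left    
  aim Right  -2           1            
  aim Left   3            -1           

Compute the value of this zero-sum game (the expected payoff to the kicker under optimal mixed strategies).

For the kicker to be willing to mix, the kicker must be indifferent between aim Right and aim Left, which pins down the goalkeeper's mix.
  the kicker's payoff from aim Right: q·(-2) + (1−q)·1 = -3q + 1
  the kicker's payoff from aim Left: q·3 + (1−q)·(-1) = 4q - 1
  -3q + 1 = 4q - 1  ⇒  -7q = -2  ⇒  q = 2/7.
The value is the kicker's expected payoff against this mix (using aim Right): (2/7)·(-2) + (5/7)·1 = 1/7.

v = 1/7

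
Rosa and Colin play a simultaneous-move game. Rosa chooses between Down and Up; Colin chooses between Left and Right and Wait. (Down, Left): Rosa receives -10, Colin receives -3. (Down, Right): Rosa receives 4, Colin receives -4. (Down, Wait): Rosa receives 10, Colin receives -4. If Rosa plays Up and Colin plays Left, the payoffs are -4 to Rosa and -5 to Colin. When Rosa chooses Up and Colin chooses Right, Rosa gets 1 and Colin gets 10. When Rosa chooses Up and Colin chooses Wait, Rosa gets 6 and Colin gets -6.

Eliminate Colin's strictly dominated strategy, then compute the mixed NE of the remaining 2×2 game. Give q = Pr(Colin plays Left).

Colin's strategy Wait is strictly dominated by Left: -3 > -4 and -5 > -6. Eliminate Wait.
Rosa's indifference between Down and Up determines Colin's mixing probability q:
  Rosa's payoff from Down: q·(-10) + (1−q)·4 = -14q + 4
  Rosa's payoff from Up: q·(-4) + (1−q)·1 = -5q + 1
  -14q + 4 = -5q + 1  ⇒  -9q = -3  ⇒  q = 1/3.

q = 1/3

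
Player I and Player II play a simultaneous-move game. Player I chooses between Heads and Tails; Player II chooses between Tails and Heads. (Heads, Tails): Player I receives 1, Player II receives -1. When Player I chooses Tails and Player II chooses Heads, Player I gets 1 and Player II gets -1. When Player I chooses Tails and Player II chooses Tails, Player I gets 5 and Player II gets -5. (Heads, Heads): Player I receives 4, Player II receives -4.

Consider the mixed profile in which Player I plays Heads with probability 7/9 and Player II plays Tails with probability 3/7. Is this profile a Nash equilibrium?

Given Player I's mix p = 7/9, Player II's payoff from Tails is -17/9 but from Heads is -10/3. Player II strictly prefers Tails, so Player II would not mix.
So the proposed profile is not a Nash equilibrium.

No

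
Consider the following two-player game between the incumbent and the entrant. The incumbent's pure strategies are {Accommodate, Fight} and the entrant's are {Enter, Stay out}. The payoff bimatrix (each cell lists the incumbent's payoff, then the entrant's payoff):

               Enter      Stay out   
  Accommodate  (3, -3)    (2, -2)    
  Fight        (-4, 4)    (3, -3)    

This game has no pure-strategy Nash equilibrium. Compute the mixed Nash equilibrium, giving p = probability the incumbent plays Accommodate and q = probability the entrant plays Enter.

In a mixed equilibrium the entrant is indifferent between Enter and Stay out; this condition fixes p.
  the entrant's payoff to Enter: p·(-3) + (1−p)·4 = -7p + 4
  the entrant's payoff to Stay out: p·(-2) + (1−p)·(-3) = p - 3
  -7p + 4 = p - 3  ⇒  -8p = -7  ⇒  p = 7/8.
In a mixed equilibrium the incumbent is indifferent between Accommodate and Fight; this condition fixes q.
  the incumbent's payoff to Accommodate: q·3 + (1−q)·2 = q + 2
  the incumbent's payoff to Fight: q·(-4) + (1−q)·3 = -7q + 3
  q + 2 = -7q + 3  ⇒  8q = 1  ⇒  q = 1/8.

p = 7/8, q = 1/8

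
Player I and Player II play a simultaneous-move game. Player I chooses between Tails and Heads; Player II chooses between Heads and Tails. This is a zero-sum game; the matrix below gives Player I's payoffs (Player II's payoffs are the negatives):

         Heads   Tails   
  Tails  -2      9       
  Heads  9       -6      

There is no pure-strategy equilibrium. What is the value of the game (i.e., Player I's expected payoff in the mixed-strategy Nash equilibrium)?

Player II's mix must leave Player I indifferent between Tails and Heads.
  Player I's payoff from Tails: q·(-2) + (1−q)·9 = -11q + 9
  Player I's payoff from Heads: q·9 + (1−q)·(-6) = 15q - 6
  -11q + 9 = 15q - 6  ⇒  -26q = -15  ⇒  q = 15/26.
The value is Player I's expected payoff against this mix (using Tails): (15/26)·(-2) + (11/26)·9 = 69/26.

v = 69/26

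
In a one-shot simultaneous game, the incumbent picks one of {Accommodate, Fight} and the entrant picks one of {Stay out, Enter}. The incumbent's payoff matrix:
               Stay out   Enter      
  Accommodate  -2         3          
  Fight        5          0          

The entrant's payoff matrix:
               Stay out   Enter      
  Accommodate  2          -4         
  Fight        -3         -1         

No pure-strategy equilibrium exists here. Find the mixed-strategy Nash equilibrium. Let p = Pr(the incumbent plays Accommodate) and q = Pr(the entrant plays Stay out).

p = 1/4, q = 3/10

The incumbent's mix must leave the entrant indifferent between Stay out and Enter.
  the entrant's expected payoff from Stay out: p·2 + (1−p)·(-3) = 5p - 3
  the entrant's expected payoff from Enter: p·(-4) + (1−p)·(-1) = -3p - 1
  5p - 3 = -3p - 1  ⇒  8p = 2  ⇒  p = 1/4.
The incumbent's indifference between Accommodate and Fight determines the entrant's mixing probability q:
  the incumbent's expected payoff from Accommodate: q·(-2) + (1−q)·3 = -5q + 3
  the incumbent's expected payoff from Fight: q·5 + (1−q)·0 = 5q
  -5q + 3 = 5q  ⇒  -10q = -3  ⇒  q = 3/10.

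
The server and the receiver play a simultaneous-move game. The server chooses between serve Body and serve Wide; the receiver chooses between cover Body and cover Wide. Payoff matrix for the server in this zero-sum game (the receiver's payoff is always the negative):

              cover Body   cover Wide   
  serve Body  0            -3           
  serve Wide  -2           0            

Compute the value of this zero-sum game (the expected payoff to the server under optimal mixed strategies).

The server's indifference between serve Body and serve Wide determines the receiver's mixing probability q:
  the server's payoff from serve Body: q·0 + (1−q)·(-3) = 3q - 3
  the server's payoff from serve Wide: q·(-2) + (1−q)·0 = -2q
  3q - 3 = -2q  ⇒  5q = 3  ⇒  q = 3/5.
The value is the server's expected payoff against this mix (using serve Body): (3/5)·0 + (2/5)·(-3) = -6/5.

v = -6/5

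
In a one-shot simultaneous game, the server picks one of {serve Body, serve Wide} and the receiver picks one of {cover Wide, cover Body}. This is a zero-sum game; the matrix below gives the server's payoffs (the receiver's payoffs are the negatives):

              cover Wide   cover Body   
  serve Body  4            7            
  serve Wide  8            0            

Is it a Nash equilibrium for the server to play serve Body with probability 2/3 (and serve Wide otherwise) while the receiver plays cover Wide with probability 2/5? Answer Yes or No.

Given the server's mix p = 2/3, the receiver's payoff from cover Wide is -16/3 but from cover Body is -14/3. The receiver strictly prefers cover Body, so the receiver would not mix.
So the proposed profile is not a Nash equilibrium.

No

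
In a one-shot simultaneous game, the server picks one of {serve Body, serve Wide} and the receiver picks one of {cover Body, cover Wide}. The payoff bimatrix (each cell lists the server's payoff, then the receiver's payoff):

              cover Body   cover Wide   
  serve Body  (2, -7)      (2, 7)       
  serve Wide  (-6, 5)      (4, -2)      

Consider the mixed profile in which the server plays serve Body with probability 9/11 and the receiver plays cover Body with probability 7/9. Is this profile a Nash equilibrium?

No

Given the server's mix p = 9/11, the receiver's payoff from cover Body is -53/11 but from cover Wide is 59/11. The receiver strictly prefers cover Wide, so the receiver would not mix.
So the proposed profile is not a Nash equilibrium.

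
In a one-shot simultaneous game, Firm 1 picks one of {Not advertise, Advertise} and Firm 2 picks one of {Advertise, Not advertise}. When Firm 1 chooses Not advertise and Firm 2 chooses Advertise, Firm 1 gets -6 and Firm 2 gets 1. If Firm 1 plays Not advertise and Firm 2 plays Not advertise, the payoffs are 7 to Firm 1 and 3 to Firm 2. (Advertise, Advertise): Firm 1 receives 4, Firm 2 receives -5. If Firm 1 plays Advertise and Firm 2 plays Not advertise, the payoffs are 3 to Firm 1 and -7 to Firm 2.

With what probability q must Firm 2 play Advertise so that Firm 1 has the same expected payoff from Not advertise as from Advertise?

Set Firm 1's expected payoff from Not advertise equal to that from Advertise:
  Firm 1's payoff to Not advertise: q·(-6) + (1−q)·7 = -13q + 7
  Firm 1's payoff to Advertise: q·4 + (1−q)·3 = q + 3
  -13q + 7 = q + 3  ⇒  -14q = -4  ⇒  q = 2/7.

q = 2/7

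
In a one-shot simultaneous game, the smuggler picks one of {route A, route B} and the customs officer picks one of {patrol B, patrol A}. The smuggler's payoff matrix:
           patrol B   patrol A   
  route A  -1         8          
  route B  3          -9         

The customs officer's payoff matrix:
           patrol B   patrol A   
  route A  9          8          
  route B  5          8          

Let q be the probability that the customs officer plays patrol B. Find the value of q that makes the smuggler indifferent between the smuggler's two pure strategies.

Set the smuggler's expected payoff from route A equal to that from route B:
  the smuggler's expected payoff from route A: q·(-1) + (1−q)·8 = -9q + 8
  the smuggler's expected payoff from route B: q·3 + (1−q)·(-9) = 12q - 9
  -9q + 8 = 12q - 9  ⇒  -21q = -17  ⇒  q = 17/21.

q = 17/21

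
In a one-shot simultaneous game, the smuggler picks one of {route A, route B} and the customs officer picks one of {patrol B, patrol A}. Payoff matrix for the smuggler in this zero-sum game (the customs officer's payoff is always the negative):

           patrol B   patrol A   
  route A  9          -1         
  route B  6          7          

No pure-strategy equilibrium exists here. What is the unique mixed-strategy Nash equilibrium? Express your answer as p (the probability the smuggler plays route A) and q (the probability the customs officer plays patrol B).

p = 1/11, q = 8/11

Set the customs officer's expected payoff from patrol B equal to that from patrol A:
  the customs officer's payoff from patrol B: p·(-9) + (1−p)·(-6) = -3p - 6
  the customs officer's payoff from patrol A: p·1 + (1−p)·(-7) = 8p - 7
  -3p - 6 = 8p - 7  ⇒  -11p = -1  ⇒  p = 1/11.
Set the smuggler's expected payoff from route A equal to that from route B:
  the smuggler's payoff to route A: q·9 + (1−q)·(-1) = 10q - 1
  the smuggler's payoff to route B: q·6 + (1−q)·7 = -q + 7
  10q - 1 = -q + 7  ⇒  11q = 8  ⇒  q = 8/11.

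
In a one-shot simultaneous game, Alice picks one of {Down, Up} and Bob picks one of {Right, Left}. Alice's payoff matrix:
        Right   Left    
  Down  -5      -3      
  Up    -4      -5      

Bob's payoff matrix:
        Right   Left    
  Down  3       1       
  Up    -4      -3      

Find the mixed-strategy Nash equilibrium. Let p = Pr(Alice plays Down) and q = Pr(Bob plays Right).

Alice's mix must leave Bob indifferent between Right and Left.
  Bob's payoff from Right: p·3 + (1−p)·(-4) = 7p - 4
  Bob's payoff from Left: p·1 + (1−p)·(-3) = 4p - 3
  7p - 4 = 4p - 3  ⇒  3p = 1  ⇒  p = 1/3.
Bob's mix must leave Alice indifferent between Down and Up.
  Alice's expected payoff from Down: q·(-5) + (1−q)·(-3) = -2q - 3
  Alice's expected payoff from Up: q·(-4) + (1−q)·(-5) = q - 5
  -2q - 3 = q - 5  ⇒  -3q = -2  ⇒  q = 2/3.

p = 1/3, q = 2/3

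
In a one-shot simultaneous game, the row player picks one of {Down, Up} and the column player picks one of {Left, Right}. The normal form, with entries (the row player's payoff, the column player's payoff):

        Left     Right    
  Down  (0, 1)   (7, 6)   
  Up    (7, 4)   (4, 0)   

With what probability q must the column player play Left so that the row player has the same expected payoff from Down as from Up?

The column player's mix must leave the row player indifferent between Down and Up.
  the row player's payoff from Down: q·0 + (1−q)·7 = -7q + 7
  the row player's payoff from Up: q·7 + (1−q)·4 = 3q + 4
  -7q + 7 = 3q + 4  ⇒  -10q = -3  ⇒  q = 3/10.

q = 3/10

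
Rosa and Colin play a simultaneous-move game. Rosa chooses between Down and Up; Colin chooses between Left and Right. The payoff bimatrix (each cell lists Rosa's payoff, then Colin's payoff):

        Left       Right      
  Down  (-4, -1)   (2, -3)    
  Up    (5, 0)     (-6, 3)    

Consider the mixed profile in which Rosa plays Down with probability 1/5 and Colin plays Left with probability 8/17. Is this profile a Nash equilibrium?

Given Rosa's mix p = 1/5, Colin's payoff from Left is -1/5 but from Right is 9/5. Colin strictly prefers Right, so Colin would not mix.
So the proposed profile is not a Nash equilibrium.

No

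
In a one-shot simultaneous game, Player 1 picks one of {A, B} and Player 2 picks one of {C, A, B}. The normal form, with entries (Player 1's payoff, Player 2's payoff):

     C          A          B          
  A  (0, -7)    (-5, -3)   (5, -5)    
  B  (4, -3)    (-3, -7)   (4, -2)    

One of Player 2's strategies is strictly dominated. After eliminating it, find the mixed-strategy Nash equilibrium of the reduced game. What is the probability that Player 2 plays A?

q = 1/3

Player 2's strategy C is strictly dominated by B: -5 > -7 and -2 > -3. Eliminate C.
Player 2's mix must leave Player 1 indifferent between A and B.
  Player 1's payoff from A: q·(-5) + (1−q)·5 = -10q + 5
  Player 1's payoff from B: q·(-3) + (1−q)·4 = -7q + 4
  -10q + 5 = -7q + 4  ⇒  -3q = -1  ⇒  q = 1/3.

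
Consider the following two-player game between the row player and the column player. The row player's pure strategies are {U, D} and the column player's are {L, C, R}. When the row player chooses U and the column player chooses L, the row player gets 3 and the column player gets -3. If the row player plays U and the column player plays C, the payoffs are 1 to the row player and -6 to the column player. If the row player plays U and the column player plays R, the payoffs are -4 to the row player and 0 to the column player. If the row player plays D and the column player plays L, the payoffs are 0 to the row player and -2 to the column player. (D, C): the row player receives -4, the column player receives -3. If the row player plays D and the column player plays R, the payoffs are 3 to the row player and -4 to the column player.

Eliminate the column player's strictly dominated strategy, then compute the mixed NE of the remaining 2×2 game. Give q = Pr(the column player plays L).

The column player's strategy C is strictly dominated by L: -3 > -6 and -2 > -3. Eliminate C.
Set the row player's expected payoff from U equal to that from D:
  the row player's expected payoff from U: q·3 + (1−q)·(-4) = 7q - 4
  the row player's expected payoff from D: q·0 + (1−q)·3 = -3q + 3
  7q - 4 = -3q + 3  ⇒  10q = 7  ⇒  q = 7/10.

q = 7/10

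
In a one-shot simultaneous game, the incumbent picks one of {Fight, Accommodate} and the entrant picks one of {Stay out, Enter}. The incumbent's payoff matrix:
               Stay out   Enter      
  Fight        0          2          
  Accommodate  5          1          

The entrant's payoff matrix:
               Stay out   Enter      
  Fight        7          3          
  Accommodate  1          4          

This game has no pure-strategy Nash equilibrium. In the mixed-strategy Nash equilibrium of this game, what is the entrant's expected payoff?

25/7

The entrant's indifference between Stay out and Enter determines the incumbent's mixing probability p:
  the entrant's expected payoff from Stay out: p·7 + (1−p)·1 = 6p + 1
  the entrant's expected payoff from Enter: p·3 + (1−p)·4 = -p + 4
  6p + 1 = -p + 4  ⇒  7p = 3  ⇒  p = 3/7.
At equilibrium the entrant is indifferent across columns, so the entrant's payoff equals the payoff from Stay out: (3/7)·7 + (4/7)·1 = 25/7.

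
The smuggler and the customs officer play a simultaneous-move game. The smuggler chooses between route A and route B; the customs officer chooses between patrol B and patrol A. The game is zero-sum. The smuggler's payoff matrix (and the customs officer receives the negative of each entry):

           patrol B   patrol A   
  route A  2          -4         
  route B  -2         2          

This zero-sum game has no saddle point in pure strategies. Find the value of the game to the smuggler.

v = -2/5

The customs officer's mix must leave the smuggler indifferent between route A and route B.
  the smuggler's payoff from route A: q·2 + (1−q)·(-4) = 6q - 4
  the smuggler's payoff from route B: q·(-2) + (1−q)·2 = -4q + 2
  6q - 4 = -4q + 2  ⇒  10q = 6  ⇒  q = 3/5.
The value is the smuggler's expected payoff against this mix (using route A): (3/5)·2 + (2/5)·(-4) = -2/5.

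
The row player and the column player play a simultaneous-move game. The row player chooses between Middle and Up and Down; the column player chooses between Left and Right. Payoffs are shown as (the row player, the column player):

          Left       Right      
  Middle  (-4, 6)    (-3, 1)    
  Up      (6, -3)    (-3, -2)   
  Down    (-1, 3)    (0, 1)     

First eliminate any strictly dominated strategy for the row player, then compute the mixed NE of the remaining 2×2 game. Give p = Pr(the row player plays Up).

The row player's strategy Middle is strictly dominated by Down: -1 > -4 and 0 > -3. Eliminate Middle.
Set the column player's expected payoff from Left equal to that from Right:
  the column player's payoff from Left: p·(-3) + (1−p)·3 = -6p + 3
  the column player's payoff from Right: p·(-2) + (1−p)·1 = -3p + 1
  -6p + 3 = -3p + 1  ⇒  -3p = -2  ⇒  p = 2/3.

p = 2/3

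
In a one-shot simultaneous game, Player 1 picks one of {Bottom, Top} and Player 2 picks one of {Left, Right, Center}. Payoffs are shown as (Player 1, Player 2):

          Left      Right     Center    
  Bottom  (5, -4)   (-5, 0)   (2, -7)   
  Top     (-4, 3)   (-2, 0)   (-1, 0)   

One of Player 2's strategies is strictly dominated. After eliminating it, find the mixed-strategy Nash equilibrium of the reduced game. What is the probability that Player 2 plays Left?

Player 2's strategy Center is strictly dominated by Left: -4 > -7 and 3 > 0. Eliminate Center.
For Player 1 to be willing to mix, Player 1 must be indifferent between Bottom and Top, which pins down Player 2's mix.
  Player 1's payoff from Bottom: q·5 + (1−q)·(-5) = 10q - 5
  Player 1's payoff from Top: q·(-4) + (1−q)·(-2) = -2q - 2
  10q - 5 = -2q - 2  ⇒  12q = 3  ⇒  q = 1/4.

q = 1/4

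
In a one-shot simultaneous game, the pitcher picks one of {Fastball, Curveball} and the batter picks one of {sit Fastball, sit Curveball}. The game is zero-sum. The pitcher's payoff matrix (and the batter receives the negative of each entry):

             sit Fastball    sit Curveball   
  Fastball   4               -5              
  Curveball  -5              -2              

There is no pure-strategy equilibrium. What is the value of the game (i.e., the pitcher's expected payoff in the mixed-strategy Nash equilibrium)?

Set the pitcher's expected payoff from Fastball equal to that from Curveball:
  the pitcher's expected payoff from Fastball: q·4 + (1−q)·(-5) = 9q - 5
  the pitcher's expected payoff from Curveball: q·(-5) + (1−q)·(-2) = -3q - 2
  9q - 5 = -3q - 2  ⇒  12q = 3  ⇒  q = 1/4.
The value is the pitcher's expected payoff against this mix (using Fastball): (1/4)·4 + (3/4)·(-5) = -11/4.

v = -11/4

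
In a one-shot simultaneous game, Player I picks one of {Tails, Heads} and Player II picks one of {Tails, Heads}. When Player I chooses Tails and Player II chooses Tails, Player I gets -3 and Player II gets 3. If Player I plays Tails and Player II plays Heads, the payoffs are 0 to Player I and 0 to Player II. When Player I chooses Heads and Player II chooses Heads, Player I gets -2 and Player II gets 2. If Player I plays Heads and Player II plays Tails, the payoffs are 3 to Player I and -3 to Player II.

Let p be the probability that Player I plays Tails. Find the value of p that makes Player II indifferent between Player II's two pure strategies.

Set Player II's expected payoff from Tails equal to that from Heads:
  Player II's payoff to Tails: p·3 + (1−p)·(-3) = 6p - 3
  Player II's payoff to Heads: p·0 + (1−p)·2 = -2p + 2
  6p - 3 = -2p + 2  ⇒  8p = 5  ⇒  p = 5/8.

p = 5/8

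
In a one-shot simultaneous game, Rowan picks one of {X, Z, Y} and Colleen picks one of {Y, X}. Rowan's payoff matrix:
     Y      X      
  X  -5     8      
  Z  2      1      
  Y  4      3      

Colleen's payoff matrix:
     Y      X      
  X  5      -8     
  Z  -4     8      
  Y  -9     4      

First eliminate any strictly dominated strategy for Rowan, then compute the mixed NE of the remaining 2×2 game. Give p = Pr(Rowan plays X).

Rowan's strategy Z is strictly dominated by Y: 4 > 2 and 3 > 1. Eliminate Z.
Set Colleen's expected payoff from Y equal to that from X:
  Colleen's expected payoff from Y: p·5 + (1−p)·(-9) = 14p - 9
  Colleen's expected payoff from X: p·(-8) + (1−p)·4 = -12p + 4
  14p - 9 = -12p + 4  ⇒  26p = 13  ⇒  p = 1/2.

p = 1/2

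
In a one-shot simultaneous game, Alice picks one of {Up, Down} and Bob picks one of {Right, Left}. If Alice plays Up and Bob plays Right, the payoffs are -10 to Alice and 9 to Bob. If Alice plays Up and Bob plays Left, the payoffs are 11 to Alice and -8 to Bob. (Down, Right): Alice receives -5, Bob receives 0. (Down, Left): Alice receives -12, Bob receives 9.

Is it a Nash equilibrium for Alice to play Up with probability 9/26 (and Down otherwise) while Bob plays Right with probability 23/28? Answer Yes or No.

Yes

Check Bob's indifference given Alice's mix p = 9/26:
  payoff from Right = 81/26; payoff from Left = 81/26 — equal.
Check Alice's indifference given Bob's mix q = 23/28:
  payoff from Up = -25/4; payoff from Down = -25/4 — equal.
Both players are indifferent, so neither can profitably deviate.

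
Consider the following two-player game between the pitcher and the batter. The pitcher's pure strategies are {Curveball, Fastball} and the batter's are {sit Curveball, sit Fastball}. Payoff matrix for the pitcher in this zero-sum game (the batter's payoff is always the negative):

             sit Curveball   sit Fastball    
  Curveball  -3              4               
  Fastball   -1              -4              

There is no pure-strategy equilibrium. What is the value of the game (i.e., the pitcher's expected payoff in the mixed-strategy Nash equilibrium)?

The batter's mix must leave the pitcher indifferent between Curveball and Fastball.
  the pitcher's payoff from Curveball: q·(-3) + (1−q)·4 = -7q + 4
  the pitcher's payoff from Fastball: q·(-1) + (1−q)·(-4) = 3q - 4
  -7q + 4 = 3q - 4  ⇒  -10q = -8  ⇒  q = 4/5.
The value is the pitcher's expected payoff against this mix (using Curveball): (4/5)·(-3) + (1/5)·4 = -8/5.

v = -8/5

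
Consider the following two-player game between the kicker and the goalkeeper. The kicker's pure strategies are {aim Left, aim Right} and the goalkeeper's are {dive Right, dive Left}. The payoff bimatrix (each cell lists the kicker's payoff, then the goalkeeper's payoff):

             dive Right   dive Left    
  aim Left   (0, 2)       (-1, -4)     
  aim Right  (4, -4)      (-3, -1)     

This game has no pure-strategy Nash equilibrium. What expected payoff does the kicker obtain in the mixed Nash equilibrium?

-2/3

In a mixed equilibrium the kicker is indifferent between aim Left and aim Right; this condition fixes q.
  the kicker's payoff from aim Left: q·0 + (1−q)·(-1) = q - 1
  the kicker's payoff from aim Right: q·4 + (1−q)·(-3) = 7q - 3
  q - 1 = 7q - 3  ⇒  -6q = -2  ⇒  q = 1/3.
At equilibrium the kicker is indifferent across rows, so the kicker's payoff equals the payoff from aim Left: (1/3)·0 + (2/3)·(-1) = -2/3.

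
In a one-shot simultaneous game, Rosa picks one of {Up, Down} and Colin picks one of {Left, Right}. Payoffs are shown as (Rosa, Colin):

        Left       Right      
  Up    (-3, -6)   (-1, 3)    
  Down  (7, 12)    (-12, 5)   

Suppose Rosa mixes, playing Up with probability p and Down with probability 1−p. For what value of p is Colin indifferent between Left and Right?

Colin's indifference between Left and Right determines Rosa's mixing probability p:
  Colin's payoff to Left: p·(-6) + (1−p)·12 = -18p + 12
  Colin's payoff to Right: p·3 + (1−p)·5 = -2p + 5
  -18p + 12 = -2p + 5  ⇒  -16p = -7  ⇒  p = 7/16.

p = 7/16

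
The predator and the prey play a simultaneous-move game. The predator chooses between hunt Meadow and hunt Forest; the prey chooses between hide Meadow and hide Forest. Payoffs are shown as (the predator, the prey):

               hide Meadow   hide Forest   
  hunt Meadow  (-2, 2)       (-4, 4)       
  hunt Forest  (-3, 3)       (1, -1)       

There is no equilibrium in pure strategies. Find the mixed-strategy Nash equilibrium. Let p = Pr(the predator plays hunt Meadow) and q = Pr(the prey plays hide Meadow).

p = 2/3, q = 5/6

Set the prey's expected payoff from hide Meadow equal to that from hide Forest:
  the prey's payoff from hide Meadow: p·2 + (1−p)·3 = -p + 3
  the prey's payoff from hide Forest: p·4 + (1−p)·(-1) = 5p - 1
  -p + 3 = 5p - 1  ⇒  -6p = -4  ⇒  p = 2/3.
In a mixed equilibrium the predator is indifferent between hunt Meadow and hunt Forest; this condition fixes q.
  the predator's payoff to hunt Meadow: q·(-2) + (1−q)·(-4) = 2q - 4
  the predator's payoff to hunt Forest: q·(-3) + (1−q)·1 = -4q + 1
  2q - 4 = -4q + 1  ⇒  6q = 5  ⇒  q = 5/6.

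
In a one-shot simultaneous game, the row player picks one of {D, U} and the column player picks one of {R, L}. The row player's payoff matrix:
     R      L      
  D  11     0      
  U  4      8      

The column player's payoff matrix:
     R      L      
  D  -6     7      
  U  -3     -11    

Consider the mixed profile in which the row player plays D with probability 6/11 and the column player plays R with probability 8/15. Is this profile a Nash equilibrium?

Given the row player's mix p = 6/11, the column player's payoff from R is -51/11 but from L is -13/11. The column player strictly prefers L, so the column player would not mix.
So the proposed profile is not a Nash equilibrium.

No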